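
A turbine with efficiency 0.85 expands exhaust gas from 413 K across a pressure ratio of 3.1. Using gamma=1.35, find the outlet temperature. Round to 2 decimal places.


T_out = T_in * (1 - eta * (1 - PR^(-(gamma-1)/gamma)))
Exponent = -(1.35-1)/1.35 = -0.25925926
PR^exp = 3.1^(-0.25925926) = 0.74577862
Factor = 1 - 0.85*(1 - 0.74577862) = 0.78391183
T_out = 413 * 0.78391183 = 323.76 K


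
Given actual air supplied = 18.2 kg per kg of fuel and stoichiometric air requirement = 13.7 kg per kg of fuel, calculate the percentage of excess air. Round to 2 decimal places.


Excess air = actual - stoichiometric = 18.2 - 13.7 = 4.50 kg/kg fuel
Excess air % = (excess / stoich) * 100 = (4.50 / 13.7) * 100 = 32.85%


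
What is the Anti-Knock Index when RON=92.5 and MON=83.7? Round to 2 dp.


AKI = (RON + MON) / 2
AKI = (92.5 + 83.7) / 2
AKI = 176.2 / 2 = 88.10


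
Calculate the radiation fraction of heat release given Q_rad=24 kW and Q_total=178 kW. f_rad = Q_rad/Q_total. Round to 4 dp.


f_rad = Q_rad / Q_total
f_rad = 24 / 178 = 0.1348


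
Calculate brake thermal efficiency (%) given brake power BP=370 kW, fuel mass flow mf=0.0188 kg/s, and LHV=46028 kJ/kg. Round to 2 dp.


eta_BTE = (BP / (mf * LHV)) * 100
Denominator = 0.0188 * 46028 = 865.3264 kW
eta_BTE = (370 / 865.3264) * 100 = 42.76%


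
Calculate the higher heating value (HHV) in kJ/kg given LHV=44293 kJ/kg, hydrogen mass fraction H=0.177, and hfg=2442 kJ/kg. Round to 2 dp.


HHV = LHV + hfg * 9 * H
Water addition = 2442 * 9 * 0.177 = 3890.106 kJ/kg
HHV = 44293 + 3890.106 = 48183.11 kJ/kg


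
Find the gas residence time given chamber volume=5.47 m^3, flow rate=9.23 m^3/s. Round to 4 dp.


tau = V / Q_flow
tau = 5.47 / 9.23 = 0.5926 s


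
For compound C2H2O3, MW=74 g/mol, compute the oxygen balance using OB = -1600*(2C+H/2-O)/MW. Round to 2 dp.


OB = -1600 * (2C + H/2 - O) / MW
Inner = 2*2 + 2/2 - 3 = 2.00
OB = -1600 * 2.00 / 74 = -43.24%


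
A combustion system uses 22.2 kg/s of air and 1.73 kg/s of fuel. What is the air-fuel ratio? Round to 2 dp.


AFR = m_air / m_fuel
AFR = 22.2 / 1.73 = 12.83


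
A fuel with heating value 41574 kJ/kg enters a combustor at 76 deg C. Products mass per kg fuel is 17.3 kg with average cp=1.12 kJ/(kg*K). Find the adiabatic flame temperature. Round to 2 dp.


T_ad = T_in + Hc / (m_p * cp)
Denominator = 17.3 * 1.12 = 19.3760
Temperature rise = 41574 / 19.3760 = 2145.64 K
T_ad = 76 + 2145.64 = 2221.64 deg C


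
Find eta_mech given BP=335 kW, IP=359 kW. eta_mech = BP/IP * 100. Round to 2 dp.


eta_mech = (BP / IP) * 100
Ratio = 335 / 359 = 0.9331
eta_mech = 0.9331 * 100 = 93.31%


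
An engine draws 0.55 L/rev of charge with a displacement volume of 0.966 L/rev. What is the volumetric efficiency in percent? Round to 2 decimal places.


eta_v = (V_actual / V_disp) * 100
Ratio = 0.55 / 0.966 = 0.5694
eta_v = 0.5694 * 100 = 56.94%


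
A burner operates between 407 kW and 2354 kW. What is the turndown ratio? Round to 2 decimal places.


TDR = Q_max / Q_min
TDR = 2354 / 407 = 5.78


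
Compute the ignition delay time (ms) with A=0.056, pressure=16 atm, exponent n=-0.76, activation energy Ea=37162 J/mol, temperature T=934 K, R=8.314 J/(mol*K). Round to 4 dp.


tau = A * P^n * exp(Ea/(R*T))
P^n = 16^(-0.76) = 0.12158187
Ea/(R*T) = 37162/(8.314*934) = 4.785664
exp(Ea/(R*T)) = 119.780843
tau = 0.056 * 0.12158187 * 119.780843 = 0.8155 ms


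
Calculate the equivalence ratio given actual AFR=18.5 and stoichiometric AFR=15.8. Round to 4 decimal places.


phi = AFR_stoich / AFR_actual
phi = 15.8 / 18.5 = 0.8541


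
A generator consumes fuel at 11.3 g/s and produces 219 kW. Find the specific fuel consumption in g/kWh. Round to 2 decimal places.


SFC = (mf / BP) * 3600
Rate = 11.3 / 219 = 0.051598 g/(s*kW)
SFC = 0.051598 * 3600 = 185.75 g/kWh


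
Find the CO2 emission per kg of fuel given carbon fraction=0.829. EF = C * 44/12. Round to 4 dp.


EF = C_frac * (M_CO2 / M_C)
EF = 0.829 * (44/12)
EF = 0.829 * 3.666667 = 3.0397 kg_CO2/kg_fuel


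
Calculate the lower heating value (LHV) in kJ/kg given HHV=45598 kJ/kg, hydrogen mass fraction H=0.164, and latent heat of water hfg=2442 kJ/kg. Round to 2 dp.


LHV = HHV - hfg * 9 * H
Water correction = 2442 * 9 * 0.164 = 3604.392 kJ/kg
LHV = 45598 - 3604.392 = 41993.61 kJ/kg


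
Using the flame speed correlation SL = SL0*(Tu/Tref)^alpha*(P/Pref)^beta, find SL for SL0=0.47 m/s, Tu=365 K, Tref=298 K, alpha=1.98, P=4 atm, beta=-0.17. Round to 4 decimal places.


SL = SL0 * (Tu/Tref)^alpha * (P/Pref)^beta
T ratio = 365/298 = 1.22483221
(T ratio)^alpha = 1.22483221^1.98 = 1.494141
(P/Pref)^beta = 4^(-0.17) = 0.790041
SL = 0.47 * 1.494141 * 0.790041 = 0.5548 m/s


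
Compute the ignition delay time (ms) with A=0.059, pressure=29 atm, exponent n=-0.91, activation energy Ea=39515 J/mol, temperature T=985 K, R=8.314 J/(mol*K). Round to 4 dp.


tau = A * P^n * exp(Ea/(R*T))
P^n = 29^(-0.91) = 0.04668935
Ea/(R*T) = 39515/(8.314*985) = 4.825205
exp(Ea/(R*T)) = 124.611965
tau = 0.059 * 0.04668935 * 124.611965 = 0.3433 ms


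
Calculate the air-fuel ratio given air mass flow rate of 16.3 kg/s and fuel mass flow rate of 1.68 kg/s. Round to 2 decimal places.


AFR = m_air / m_fuel
AFR = 16.3 / 1.68 = 9.70


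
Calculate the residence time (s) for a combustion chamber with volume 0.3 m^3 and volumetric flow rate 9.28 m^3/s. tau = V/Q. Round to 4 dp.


tau = V / Q_flow
tau = 0.3 / 9.28 = 0.0323 s


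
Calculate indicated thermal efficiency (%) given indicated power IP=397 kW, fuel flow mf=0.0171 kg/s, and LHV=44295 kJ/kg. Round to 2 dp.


eta_ith = (IP / (mf * LHV)) * 100
Denominator = 0.0171 * 44295 = 757.4445 kW
eta_ith = (397 / 757.4445) * 100 = 52.41%


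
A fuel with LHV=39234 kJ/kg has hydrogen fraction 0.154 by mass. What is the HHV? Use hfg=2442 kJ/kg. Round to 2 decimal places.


HHV = LHV + hfg * 9 * H
Water addition = 2442 * 9 * 0.154 = 3384.612 kJ/kg
HHV = 39234 + 3384.612 = 42618.61 kJ/kg


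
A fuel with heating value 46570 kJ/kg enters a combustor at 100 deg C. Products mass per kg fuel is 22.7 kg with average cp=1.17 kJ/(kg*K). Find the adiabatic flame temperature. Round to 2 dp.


T_ad = T_in + Hc / (m_p * cp)
Denominator = 22.7 * 1.17 = 26.5590
Temperature rise = 46570 / 26.5590 = 1753.45 K
T_ad = 100 + 1753.45 = 1853.45 deg C


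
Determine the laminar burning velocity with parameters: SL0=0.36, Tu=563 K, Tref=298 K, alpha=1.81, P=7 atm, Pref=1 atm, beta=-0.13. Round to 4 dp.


SL = SL0 * (Tu/Tref)^alpha * (P/Pref)^beta
T ratio = 563/298 = 1.88926174
(T ratio)^alpha = 1.88926174^1.81 = 3.162924
(P/Pref)^beta = 7^(-0.13) = 0.776492
SL = 0.36 * 3.162924 * 0.776492 = 0.8842 m/s


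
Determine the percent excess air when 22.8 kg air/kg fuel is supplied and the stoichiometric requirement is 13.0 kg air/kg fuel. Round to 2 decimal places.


Excess air = actual - stoichiometric = 22.8 - 13.0 = 9.80 kg/kg fuel
Excess air % = (excess / stoich) * 100 = (9.80 / 13.0) * 100 = 75.38%


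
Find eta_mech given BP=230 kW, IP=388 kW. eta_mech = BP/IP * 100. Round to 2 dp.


eta_mech = (BP / IP) * 100
Ratio = 230 / 388 = 0.5928
eta_mech = 0.5928 * 100 = 59.28%


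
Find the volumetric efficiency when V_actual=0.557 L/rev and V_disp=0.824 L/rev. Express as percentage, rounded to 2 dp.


eta_v = (V_actual / V_disp) * 100
Ratio = 0.557 / 0.824 = 0.6760
eta_v = 0.6760 * 100 = 67.60%


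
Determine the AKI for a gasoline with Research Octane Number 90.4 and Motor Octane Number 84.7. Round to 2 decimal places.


AKI = (RON + MON) / 2
AKI = (90.4 + 84.7) / 2
AKI = 175.1 / 2 = 87.55


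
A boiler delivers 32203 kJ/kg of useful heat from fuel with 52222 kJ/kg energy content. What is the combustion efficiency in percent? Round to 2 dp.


Efficiency = (Q_useful / Q_fuel) * 100
Efficiency = (32203 / 52222) * 100
Efficiency = 0.6167 * 100 = 61.67%


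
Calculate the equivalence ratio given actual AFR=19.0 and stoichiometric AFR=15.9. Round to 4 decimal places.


phi = AFR_stoich / AFR_actual
phi = 15.9 / 19.0 = 0.8368


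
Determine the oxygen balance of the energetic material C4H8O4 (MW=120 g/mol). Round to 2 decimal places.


OB = -1600 * (2C + H/2 - O) / MW
Inner = 2*4 + 8/2 - 4 = 8.00
OB = -1600 * 8.00 / 120 = -106.67%


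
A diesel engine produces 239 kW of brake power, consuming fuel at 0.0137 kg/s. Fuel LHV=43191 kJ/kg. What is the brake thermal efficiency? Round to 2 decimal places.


eta_BTE = (BP / (mf * LHV)) * 100
Denominator = 0.0137 * 43191 = 591.7167 kW
eta_BTE = (239 / 591.7167) * 100 = 40.39%


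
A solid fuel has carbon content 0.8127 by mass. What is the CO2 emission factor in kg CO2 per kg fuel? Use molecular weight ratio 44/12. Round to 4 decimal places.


EF = C_frac * (M_CO2 / M_C)
EF = 0.8127 * (44/12)
EF = 0.8127 * 3.666667 = 2.9799 kg_CO2/kg_fuel


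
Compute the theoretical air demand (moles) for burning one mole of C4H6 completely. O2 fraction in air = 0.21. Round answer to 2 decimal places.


Balanced combustion: C4H6 + 5.5 O2 -> 4 CO2 + 3 H2O
O2 needed = C + H/4 = 4 + 6/4 = 5.50 moles
Air moles = O2 / 0.21 = 5.50 / 0.21 = 26.19 moles air


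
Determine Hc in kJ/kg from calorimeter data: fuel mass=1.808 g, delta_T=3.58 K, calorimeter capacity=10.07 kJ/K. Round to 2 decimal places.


Hc = C_cal * delta_T / m_fuel
Q_released = 10.07 * 3.58 = 36.0506 kJ
m_fuel = 1.808 g = 1.808/1000 kg = 0.001808 kg
Hc = 36.0506 / 0.001808 = 19939.49 kJ/kg


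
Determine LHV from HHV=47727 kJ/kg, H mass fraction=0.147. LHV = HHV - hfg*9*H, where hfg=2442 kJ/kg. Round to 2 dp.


LHV = HHV - hfg * 9 * H
Water correction = 2442 * 9 * 0.147 = 3230.766 kJ/kg
LHV = 47727 - 3230.766 = 44496.23 kJ/kg


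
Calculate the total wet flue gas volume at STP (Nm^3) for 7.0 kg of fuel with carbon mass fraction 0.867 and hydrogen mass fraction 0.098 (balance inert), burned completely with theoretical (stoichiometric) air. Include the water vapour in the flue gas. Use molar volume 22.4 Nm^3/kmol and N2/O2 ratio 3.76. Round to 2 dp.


Per kg fuel: CO2 = (C/12 kmol)*22.4 = (0.867/12)*22.4 = 1.61840 Nm^3
Per kg fuel: H2O = (H/2 kmol)*22.4 = (0.098/2)*22.4 = 1.09760 Nm^3
O2 needed per kg fuel = C/12 + H/4 = 0.867/12 + 0.098/4 = 0.09675000 kmol
Per kg fuel: N2 = O2*3.76*22.4 = 0.09675000*3.76*22.4 = 8.14867 Nm^3
Total per kg = 1.61840 + 1.09760 + 8.14867 = 10.86467 Nm^3
Total = 10.86467 * 7.0 = 76.05 Nm^3


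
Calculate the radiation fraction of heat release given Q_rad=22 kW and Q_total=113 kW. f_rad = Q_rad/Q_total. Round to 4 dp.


f_rad = Q_rad / Q_total
f_rad = 22 / 113 = 0.1947


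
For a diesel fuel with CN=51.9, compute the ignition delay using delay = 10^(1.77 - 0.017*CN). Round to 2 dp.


delay = 10^(1.77 - 0.017*CN)
Exponent = 1.77 - 0.017*51.9 = 0.8877
delay = 10^0.8877 = 7.72 ms


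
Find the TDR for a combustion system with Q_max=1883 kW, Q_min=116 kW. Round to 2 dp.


TDR = Q_max / Q_min
TDR = 1883 / 116 = 16.23


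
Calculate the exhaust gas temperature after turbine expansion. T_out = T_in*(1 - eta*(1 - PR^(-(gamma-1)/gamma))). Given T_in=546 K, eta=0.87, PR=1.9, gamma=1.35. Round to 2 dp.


T_out = T_in * (1 - eta * (1 - PR^(-(gamma-1)/gamma)))
Exponent = -(1.35-1)/1.35 = -0.25925926
PR^exp = 1.9^(-0.25925926) = 0.84670193
Factor = 1 - 0.87*(1 - 0.84670193) = 0.86663068
T_out = 546 * 0.86663068 = 473.18 K


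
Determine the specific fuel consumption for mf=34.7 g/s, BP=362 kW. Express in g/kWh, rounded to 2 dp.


SFC = (mf / BP) * 3600
Rate = 34.7 / 362 = 0.095856 g/(s*kW)
SFC = 0.095856 * 3600 = 345.08 g/kWh


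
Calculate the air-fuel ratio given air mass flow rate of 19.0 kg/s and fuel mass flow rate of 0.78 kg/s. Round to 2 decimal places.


AFR = m_air / m_fuel
AFR = 19.0 / 0.78 = 24.36


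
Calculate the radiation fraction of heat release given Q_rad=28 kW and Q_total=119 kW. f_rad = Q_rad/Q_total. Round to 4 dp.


f_rad = Q_rad / Q_total
f_rad = 28 / 119 = 0.2353


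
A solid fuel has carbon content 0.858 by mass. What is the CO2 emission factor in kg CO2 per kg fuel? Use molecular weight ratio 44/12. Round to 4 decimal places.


EF = C_frac * (M_CO2 / M_C)
EF = 0.858 * (44/12)
EF = 0.858 * 3.666667 = 3.1460 kg_CO2/kg_fuel


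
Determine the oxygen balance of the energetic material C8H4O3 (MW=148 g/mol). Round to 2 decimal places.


OB = -1600 * (2C + H/2 - O) / MW
Inner = 2*8 + 4/2 - 3 = 15.00
OB = -1600 * 15.00 / 148 = -162.16%


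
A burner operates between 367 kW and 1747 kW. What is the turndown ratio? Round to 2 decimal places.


TDR = Q_max / Q_min
TDR = 1747 / 367 = 4.76


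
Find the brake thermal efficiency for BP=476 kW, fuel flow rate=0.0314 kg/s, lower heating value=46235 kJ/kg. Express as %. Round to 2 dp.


eta_BTE = (BP / (mf * LHV)) * 100
Denominator = 0.0314 * 46235 = 1451.7790 kW
eta_BTE = (476 / 1451.7790) * 100 = 32.79%


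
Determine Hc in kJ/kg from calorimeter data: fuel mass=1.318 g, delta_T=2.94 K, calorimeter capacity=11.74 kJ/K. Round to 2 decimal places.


Hc = C_cal * delta_T / m_fuel
Q_released = 11.74 * 2.94 = 34.5156 kJ
m_fuel = 1.318 g = 1.318/1000 kg = 0.001318 kg
Hc = 34.5156 / 0.001318 = 26187.86 kJ/kg


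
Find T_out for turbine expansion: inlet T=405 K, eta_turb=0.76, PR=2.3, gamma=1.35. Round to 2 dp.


T_out = T_in * (1 - eta * (1 - PR^(-(gamma-1)/gamma)))
Exponent = -(1.35-1)/1.35 = -0.25925926
PR^exp = 2.3^(-0.25925926) = 0.80578413
Factor = 1 - 0.76*(1 - 0.80578413) = 0.85239594
T_out = 405 * 0.85239594 = 345.22 K


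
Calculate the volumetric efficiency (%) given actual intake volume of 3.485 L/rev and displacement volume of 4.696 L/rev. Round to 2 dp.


eta_v = (V_actual / V_disp) * 100
Ratio = 3.485 / 4.696 = 0.7421
eta_v = 0.7421 * 100 = 74.21%


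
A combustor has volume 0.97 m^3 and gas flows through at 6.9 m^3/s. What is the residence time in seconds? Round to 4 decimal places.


tau = V / Q_flow
tau = 0.97 / 6.9 = 0.1406 s


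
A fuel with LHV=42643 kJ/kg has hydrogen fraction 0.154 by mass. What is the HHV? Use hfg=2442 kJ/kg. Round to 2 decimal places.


HHV = LHV + hfg * 9 * H
Water addition = 2442 * 9 * 0.154 = 3384.612 kJ/kg
HHV = 42643 + 3384.612 = 46027.61 kJ/kg


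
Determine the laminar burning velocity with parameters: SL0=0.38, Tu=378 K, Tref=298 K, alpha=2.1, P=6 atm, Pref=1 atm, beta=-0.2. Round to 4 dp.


SL = SL0 * (Tu/Tref)^alpha * (P/Pref)^beta
T ratio = 378/298 = 1.26845638
(T ratio)^alpha = 1.26845638^2.1 = 1.647702
(P/Pref)^beta = 6^(-0.2) = 0.698827
SL = 0.38 * 1.647702 * 0.698827 = 0.4376 m/s


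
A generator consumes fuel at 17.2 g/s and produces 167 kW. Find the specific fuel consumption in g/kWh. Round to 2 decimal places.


SFC = (mf / BP) * 3600
Rate = 17.2 / 167 = 0.102994 g/(s*kW)
SFC = 0.102994 * 3600 = 370.78 g/kWh


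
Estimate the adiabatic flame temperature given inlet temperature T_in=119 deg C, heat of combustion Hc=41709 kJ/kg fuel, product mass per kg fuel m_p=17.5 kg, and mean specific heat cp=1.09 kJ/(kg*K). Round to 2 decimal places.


T_ad = T_in + Hc / (m_p * cp)
Denominator = 17.5 * 1.09 = 19.0750
Temperature rise = 41709 / 19.0750 = 2186.58 K
T_ad = 119 + 2186.58 = 2305.58 deg C


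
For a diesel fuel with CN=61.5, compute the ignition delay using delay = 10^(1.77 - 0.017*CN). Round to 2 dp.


delay = 10^(1.77 - 0.017*CN)
Exponent = 1.77 - 0.017*61.5 = 0.7245
delay = 10^0.7245 = 5.30 ms


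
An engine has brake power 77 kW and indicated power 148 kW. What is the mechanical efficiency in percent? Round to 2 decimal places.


eta_mech = (BP / IP) * 100
Ratio = 77 / 148 = 0.5203
eta_mech = 0.5203 * 100 = 52.03%


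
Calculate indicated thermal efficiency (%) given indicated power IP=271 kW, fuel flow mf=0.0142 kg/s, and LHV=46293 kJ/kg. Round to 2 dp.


eta_ith = (IP / (mf * LHV)) * 100
Denominator = 0.0142 * 46293 = 657.3606 kW
eta_ith = (271 / 657.3606) * 100 = 41.23%


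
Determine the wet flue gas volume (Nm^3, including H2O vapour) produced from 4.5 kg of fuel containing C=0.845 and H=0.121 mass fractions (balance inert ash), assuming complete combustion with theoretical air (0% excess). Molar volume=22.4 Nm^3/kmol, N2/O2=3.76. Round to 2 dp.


Per kg fuel: CO2 = (C/12 kmol)*22.4 = (0.845/12)*22.4 = 1.57733 Nm^3
Per kg fuel: H2O = (H/2 kmol)*22.4 = (0.121/2)*22.4 = 1.35520 Nm^3
O2 needed per kg fuel = C/12 + H/4 = 0.845/12 + 0.121/4 = 0.10066667 kmol
Per kg fuel: N2 = O2*3.76*22.4 = 0.10066667*3.76*22.4 = 8.47855 Nm^3
Total per kg = 1.57733 + 1.35520 + 8.47855 = 11.41108 Nm^3
Total = 11.41108 * 4.5 = 51.35 Nm^3


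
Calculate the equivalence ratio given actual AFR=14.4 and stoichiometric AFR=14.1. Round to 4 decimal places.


phi = AFR_stoich / AFR_actual
phi = 14.1 / 14.4 = 0.9792


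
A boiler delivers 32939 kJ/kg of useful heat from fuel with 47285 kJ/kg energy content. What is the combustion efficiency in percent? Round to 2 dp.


Efficiency = (Q_useful / Q_fuel) * 100
Efficiency = (32939 / 47285) * 100
Efficiency = 0.6966 * 100 = 69.66%


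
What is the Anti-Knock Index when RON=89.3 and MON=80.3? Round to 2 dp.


AKI = (RON + MON) / 2
AKI = (89.3 + 80.3) / 2
AKI = 169.6 / 2 = 84.80


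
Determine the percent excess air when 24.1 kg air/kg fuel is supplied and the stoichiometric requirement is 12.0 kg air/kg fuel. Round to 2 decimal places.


Excess air = actual - stoichiometric = 24.1 - 12.0 = 12.10 kg/kg fuel
Excess air % = (excess / stoich) * 100 = (12.10 / 12.0) * 100 = 100.83%


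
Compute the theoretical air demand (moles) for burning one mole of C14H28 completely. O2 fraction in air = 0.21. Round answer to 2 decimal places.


Balanced combustion: C14H28 + 21 O2 -> 14 CO2 + 14 H2O
O2 needed = C + H/4 = 14 + 28/4 = 21.00 moles
Air moles = O2 / 0.21 = 21.00 / 0.21 = 100.00 moles air


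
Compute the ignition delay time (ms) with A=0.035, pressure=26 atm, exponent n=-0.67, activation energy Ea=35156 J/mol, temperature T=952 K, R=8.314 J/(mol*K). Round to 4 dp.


tau = A * P^n * exp(Ea/(R*T))
P^n = 26^(-0.67) = 0.11271140
Ea/(R*T) = 35156/(8.314*952) = 4.441733
exp(Ea/(R*T)) = 84.922017
tau = 0.035 * 0.11271140 * 84.922017 = 0.3350 ms


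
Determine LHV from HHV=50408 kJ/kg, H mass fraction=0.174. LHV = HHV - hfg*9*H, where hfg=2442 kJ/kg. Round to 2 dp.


LHV = HHV - hfg * 9 * H
Water correction = 2442 * 9 * 0.174 = 3824.172 kJ/kg
LHV = 50408 - 3824.172 = 46583.83 kJ/kg


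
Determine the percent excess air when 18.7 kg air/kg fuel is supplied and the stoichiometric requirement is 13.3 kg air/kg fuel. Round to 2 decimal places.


Excess air = actual - stoichiometric = 18.7 - 13.3 = 5.40 kg/kg fuel
Excess air % = (excess / stoich) * 100 = (5.40 / 13.3) * 100 = 40.60%


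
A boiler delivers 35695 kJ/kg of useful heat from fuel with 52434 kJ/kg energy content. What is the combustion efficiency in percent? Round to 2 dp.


Efficiency = (Q_useful / Q_fuel) * 100
Efficiency = (35695 / 52434) * 100
Efficiency = 0.6808 * 100 = 68.08%


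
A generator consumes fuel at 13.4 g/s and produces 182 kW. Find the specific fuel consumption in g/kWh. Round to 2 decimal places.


SFC = (mf / BP) * 3600
Rate = 13.4 / 182 = 0.073626 g/(s*kW)
SFC = 0.073626 * 3600 = 265.05 g/kWh


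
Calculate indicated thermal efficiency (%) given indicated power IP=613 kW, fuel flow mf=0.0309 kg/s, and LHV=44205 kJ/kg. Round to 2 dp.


eta_ith = (IP / (mf * LHV)) * 100
Denominator = 0.0309 * 44205 = 1365.9345 kW
eta_ith = (613 / 1365.9345) * 100 = 44.88%


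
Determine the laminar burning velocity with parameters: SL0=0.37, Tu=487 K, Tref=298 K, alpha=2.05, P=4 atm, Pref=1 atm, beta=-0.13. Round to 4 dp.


SL = SL0 * (Tu/Tref)^alpha * (P/Pref)^beta
T ratio = 487/298 = 1.63422819
(T ratio)^alpha = 1.63422819^2.05 = 2.737102
(P/Pref)^beta = 4^(-0.13) = 0.835088
SL = 0.37 * 2.737102 * 0.835088 = 0.8457 m/s


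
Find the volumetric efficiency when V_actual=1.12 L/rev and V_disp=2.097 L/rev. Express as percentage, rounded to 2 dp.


eta_v = (V_actual / V_disp) * 100
Ratio = 1.12 / 2.097 = 0.5341
eta_v = 0.5341 * 100 = 53.41%


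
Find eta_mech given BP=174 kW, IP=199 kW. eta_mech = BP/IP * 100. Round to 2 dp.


eta_mech = (BP / IP) * 100
Ratio = 174 / 199 = 0.8744
eta_mech = 0.8744 * 100 = 87.44%


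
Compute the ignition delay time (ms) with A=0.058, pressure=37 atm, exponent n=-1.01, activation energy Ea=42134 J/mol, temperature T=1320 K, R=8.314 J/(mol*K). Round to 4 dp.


tau = A * P^n * exp(Ea/(R*T))
P^n = 37^(-1.01) = 0.02606851
Ea/(R*T) = 42134/(8.314*1320) = 3.839271
exp(Ea/(R*T)) = 46.491558
tau = 0.058 * 0.02606851 * 46.491558 = 0.0703 ms


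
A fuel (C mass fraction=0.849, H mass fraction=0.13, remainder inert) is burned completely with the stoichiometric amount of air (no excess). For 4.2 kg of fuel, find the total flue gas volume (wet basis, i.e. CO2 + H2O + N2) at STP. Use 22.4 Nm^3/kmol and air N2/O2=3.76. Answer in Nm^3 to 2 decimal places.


Per kg fuel: CO2 = (C/12 kmol)*22.4 = (0.849/12)*22.4 = 1.58480 Nm^3
Per kg fuel: H2O = (H/2 kmol)*22.4 = (0.13/2)*22.4 = 1.45600 Nm^3
O2 needed per kg fuel = C/12 + H/4 = 0.849/12 + 0.13/4 = 0.10325000 kmol
Per kg fuel: N2 = O2*3.76*22.4 = 0.10325000*3.76*22.4 = 8.69613 Nm^3
Total per kg = 1.58480 + 1.45600 + 8.69613 = 11.73693 Nm^3
Total = 11.73693 * 4.2 = 49.30 Nm^3


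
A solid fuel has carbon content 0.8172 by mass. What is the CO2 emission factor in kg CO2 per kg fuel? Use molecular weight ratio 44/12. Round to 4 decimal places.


EF = C_frac * (M_CO2 / M_C)
EF = 0.8172 * (44/12)
EF = 0.8172 * 3.666667 = 2.9964 kg_CO2/kg_fuel


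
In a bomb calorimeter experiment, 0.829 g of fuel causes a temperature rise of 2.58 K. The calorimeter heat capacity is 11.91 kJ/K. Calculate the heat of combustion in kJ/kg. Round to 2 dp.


Hc = C_cal * delta_T / m_fuel
Q_released = 11.91 * 2.58 = 30.7278 kJ
m_fuel = 0.829 g = 0.829/1000 kg = 0.000829 kg
Hc = 30.7278 / 0.000829 = 37066.10 kJ/kg


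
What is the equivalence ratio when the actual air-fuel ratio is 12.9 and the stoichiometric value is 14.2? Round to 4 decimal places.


phi = AFR_stoich / AFR_actual
phi = 14.2 / 12.9 = 1.1008


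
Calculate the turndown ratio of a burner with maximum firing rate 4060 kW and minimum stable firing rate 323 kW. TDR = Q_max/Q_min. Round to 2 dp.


TDR = Q_max / Q_min
TDR = 4060 / 323 = 12.57


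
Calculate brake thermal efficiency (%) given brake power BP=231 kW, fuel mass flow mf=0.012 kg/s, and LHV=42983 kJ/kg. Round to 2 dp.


eta_BTE = (BP / (mf * LHV)) * 100
Denominator = 0.012 * 42983 = 515.7960 kW
eta_BTE = (231 / 515.7960) * 100 = 44.79%


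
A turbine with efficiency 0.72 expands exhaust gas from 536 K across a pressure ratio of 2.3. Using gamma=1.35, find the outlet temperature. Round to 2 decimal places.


T_out = T_in * (1 - eta * (1 - PR^(-(gamma-1)/gamma)))
Exponent = -(1.35-1)/1.35 = -0.25925926
PR^exp = 2.3^(-0.25925926) = 0.80578413
Factor = 1 - 0.72*(1 - 0.80578413) = 0.86016457
T_out = 536 * 0.86016457 = 461.05 K


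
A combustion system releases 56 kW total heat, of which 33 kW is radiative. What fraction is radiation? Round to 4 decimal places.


f_rad = Q_rad / Q_total
f_rad = 33 / 56 = 0.5893


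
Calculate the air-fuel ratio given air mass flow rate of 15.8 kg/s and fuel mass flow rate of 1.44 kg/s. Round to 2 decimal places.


AFR = m_air / m_fuel
AFR = 15.8 / 1.44 = 10.97


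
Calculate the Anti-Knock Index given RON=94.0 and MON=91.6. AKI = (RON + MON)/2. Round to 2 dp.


AKI = (RON + MON) / 2
AKI = (94.0 + 91.6) / 2
AKI = 185.6 / 2 = 92.80


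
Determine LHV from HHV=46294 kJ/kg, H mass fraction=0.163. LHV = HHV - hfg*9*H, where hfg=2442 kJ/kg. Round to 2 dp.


LHV = HHV - hfg * 9 * H
Water correction = 2442 * 9 * 0.163 = 3582.414 kJ/kg
LHV = 46294 - 3582.414 = 42711.59 kJ/kg


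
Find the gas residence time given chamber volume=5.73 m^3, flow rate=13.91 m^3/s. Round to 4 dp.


tau = V / Q_flow
tau = 5.73 / 13.91 = 0.4119 s


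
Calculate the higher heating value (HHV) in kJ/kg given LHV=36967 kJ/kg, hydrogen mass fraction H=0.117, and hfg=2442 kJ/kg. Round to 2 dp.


HHV = LHV + hfg * 9 * H
Water addition = 2442 * 9 * 0.117 = 2571.426 kJ/kg
HHV = 36967 + 2571.426 = 39538.43 kJ/kg


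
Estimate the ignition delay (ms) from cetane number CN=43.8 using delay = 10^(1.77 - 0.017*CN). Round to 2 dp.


delay = 10^(1.77 - 0.017*CN)
Exponent = 1.77 - 0.017*43.8 = 1.0254
delay = 10^1.0254 = 10.60 ms


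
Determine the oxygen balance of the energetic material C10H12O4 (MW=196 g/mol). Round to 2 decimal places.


OB = -1600 * (2C + H/2 - O) / MW
Inner = 2*10 + 12/2 - 4 = 22.00
OB = -1600 * 22.00 / 196 = -179.59%


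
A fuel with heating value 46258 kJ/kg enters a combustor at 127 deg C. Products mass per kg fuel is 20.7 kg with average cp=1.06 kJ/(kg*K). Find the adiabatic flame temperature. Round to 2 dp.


T_ad = T_in + Hc / (m_p * cp)
Denominator = 20.7 * 1.06 = 21.9420
Temperature rise = 46258 / 21.9420 = 2108.19 K
T_ad = 127 + 2108.19 = 2235.19 deg C


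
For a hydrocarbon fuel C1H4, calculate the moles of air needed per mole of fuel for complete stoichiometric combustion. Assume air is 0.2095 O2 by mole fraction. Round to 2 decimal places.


Balanced combustion: C1H4 + 2 O2 -> 1 CO2 + 2 H2O
O2 needed = C + H/4 = 1 + 4/4 = 2.00 moles
Air moles = O2 / 0.2095 = 2.00 / 0.2095 = 9.55 moles air


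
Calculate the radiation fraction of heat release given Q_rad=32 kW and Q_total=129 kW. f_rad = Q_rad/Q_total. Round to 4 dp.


f_rad = Q_rad / Q_total
f_rad = 32 / 129 = 0.2481


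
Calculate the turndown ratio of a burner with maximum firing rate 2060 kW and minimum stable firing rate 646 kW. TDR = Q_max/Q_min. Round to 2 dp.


TDR = Q_max / Q_min
TDR = 2060 / 646 = 3.19


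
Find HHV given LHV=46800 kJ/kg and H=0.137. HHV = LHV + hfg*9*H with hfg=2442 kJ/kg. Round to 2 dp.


HHV = LHV + hfg * 9 * H
Water addition = 2442 * 9 * 0.137 = 3010.986 kJ/kg
HHV = 46800 + 3010.986 = 49810.99 kJ/kg


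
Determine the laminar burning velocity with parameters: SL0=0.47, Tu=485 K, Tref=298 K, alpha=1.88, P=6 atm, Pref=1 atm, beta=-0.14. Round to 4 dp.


SL = SL0 * (Tu/Tref)^alpha * (P/Pref)^beta
T ratio = 485/298 = 1.62751678
(T ratio)^alpha = 1.62751678^1.88 = 2.498434
(P/Pref)^beta = 6^(-0.14) = 0.778142
SL = 0.47 * 2.498434 * 0.778142 = 0.9137 m/s


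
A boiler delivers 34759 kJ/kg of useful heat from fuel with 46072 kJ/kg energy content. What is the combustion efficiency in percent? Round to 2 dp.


Efficiency = (Q_useful / Q_fuel) * 100
Efficiency = (34759 / 46072) * 100
Efficiency = 0.7544 * 100 = 75.44%


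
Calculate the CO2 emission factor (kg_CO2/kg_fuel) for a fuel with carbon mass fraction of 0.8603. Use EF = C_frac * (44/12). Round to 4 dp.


EF = C_frac * (M_CO2 / M_C)
EF = 0.8603 * (44/12)
EF = 0.8603 * 3.666667 = 3.1544 kg_CO2/kg_fuel


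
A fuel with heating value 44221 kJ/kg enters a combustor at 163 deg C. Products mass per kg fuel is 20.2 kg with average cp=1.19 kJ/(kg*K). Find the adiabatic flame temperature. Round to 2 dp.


T_ad = T_in + Hc / (m_p * cp)
Denominator = 20.2 * 1.19 = 24.0380
Temperature rise = 44221 / 24.0380 = 1839.63 K
T_ad = 163 + 1839.63 = 2002.63 deg C


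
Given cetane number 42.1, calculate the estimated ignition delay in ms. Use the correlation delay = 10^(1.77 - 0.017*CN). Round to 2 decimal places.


delay = 10^(1.77 - 0.017*CN)
Exponent = 1.77 - 0.017*42.1 = 1.0543
delay = 10^1.0543 = 11.33 ms


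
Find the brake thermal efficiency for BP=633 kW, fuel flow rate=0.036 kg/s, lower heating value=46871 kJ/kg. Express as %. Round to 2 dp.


eta_BTE = (BP / (mf * LHV)) * 100
Denominator = 0.036 * 46871 = 1687.3560 kW
eta_BTE = (633 / 1687.3560) * 100 = 37.51%


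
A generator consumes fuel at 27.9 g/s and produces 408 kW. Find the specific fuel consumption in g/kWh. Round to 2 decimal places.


SFC = (mf / BP) * 3600
Rate = 27.9 / 408 = 0.068382 g/(s*kW)
SFC = 0.068382 * 3600 = 246.18 g/kWh


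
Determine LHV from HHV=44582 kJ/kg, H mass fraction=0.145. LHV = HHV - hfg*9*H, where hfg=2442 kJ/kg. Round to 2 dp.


LHV = HHV - hfg * 9 * H
Water correction = 2442 * 9 * 0.145 = 3186.810 kJ/kg
LHV = 44582 - 3186.810 = 41395.19 kJ/kg


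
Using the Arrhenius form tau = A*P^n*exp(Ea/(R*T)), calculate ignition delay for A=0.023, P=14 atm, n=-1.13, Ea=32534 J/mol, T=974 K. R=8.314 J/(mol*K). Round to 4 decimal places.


tau = A * P^n * exp(Ea/(R*T))
P^n = 14^(-1.13) = 0.05068452
Ea/(R*T) = 32534/(8.314*974) = 4.017617
exp(Ea/(R*T)) = 55.568504
tau = 0.023 * 0.05068452 * 55.568504 = 0.0648 ms


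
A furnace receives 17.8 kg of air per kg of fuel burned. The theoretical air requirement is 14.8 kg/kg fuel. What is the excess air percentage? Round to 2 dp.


Excess air = actual - stoichiometric = 17.8 - 14.8 = 3.00 kg/kg fuel
Excess air % = (excess / stoich) * 100 = (3.00 / 14.8) * 100 = 20.27%


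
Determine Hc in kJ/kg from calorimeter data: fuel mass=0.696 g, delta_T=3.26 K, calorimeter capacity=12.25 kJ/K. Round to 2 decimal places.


Hc = C_cal * delta_T / m_fuel
Q_released = 12.25 * 3.26 = 39.9350 kJ
m_fuel = 0.696 g = 0.696/1000 kg = 0.000696 kg
Hc = 39.9350 / 0.000696 = 57377.87 kJ/kg


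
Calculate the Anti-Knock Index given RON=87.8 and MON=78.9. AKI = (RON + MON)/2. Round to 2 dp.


AKI = (RON + MON) / 2
AKI = (87.8 + 78.9) / 2
AKI = 166.7 / 2 = 83.35


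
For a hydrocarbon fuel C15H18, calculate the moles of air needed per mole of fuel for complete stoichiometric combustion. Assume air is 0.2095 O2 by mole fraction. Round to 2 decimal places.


Balanced combustion: C15H18 + 19.5 O2 -> 15 CO2 + 9 H2O
O2 needed = C + H/4 = 15 + 18/4 = 19.50 moles
Air moles = O2 / 0.2095 = 19.50 / 0.2095 = 93.08 moles air


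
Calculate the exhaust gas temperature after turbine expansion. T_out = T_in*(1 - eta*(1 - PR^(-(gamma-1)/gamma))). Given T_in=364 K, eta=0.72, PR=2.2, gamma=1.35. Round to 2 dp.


T_out = T_in * (1 - eta * (1 - PR^(-(gamma-1)/gamma)))
Exponent = -(1.35-1)/1.35 = -0.25925926
PR^exp = 2.2^(-0.25925926) = 0.81512413
Factor = 1 - 0.72*(1 - 0.81512413) = 0.86688937
T_out = 364 * 0.86688937 = 315.55 K


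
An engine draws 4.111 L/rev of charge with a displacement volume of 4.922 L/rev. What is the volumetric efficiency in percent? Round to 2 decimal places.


eta_v = (V_actual / V_disp) * 100
Ratio = 4.111 / 4.922 = 0.8352
eta_v = 0.8352 * 100 = 83.52%


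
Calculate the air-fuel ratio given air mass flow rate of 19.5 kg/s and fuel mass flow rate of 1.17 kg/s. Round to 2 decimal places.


AFR = m_air / m_fuel
AFR = 19.5 / 1.17 = 16.67


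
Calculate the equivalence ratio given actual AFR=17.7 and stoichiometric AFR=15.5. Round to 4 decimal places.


phi = AFR_stoich / AFR_actual
phi = 15.5 / 17.7 = 0.8757


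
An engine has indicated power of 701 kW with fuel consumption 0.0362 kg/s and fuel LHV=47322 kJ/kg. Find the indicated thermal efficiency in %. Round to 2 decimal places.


eta_ith = (IP / (mf * LHV)) * 100
Denominator = 0.0362 * 47322 = 1713.0564 kW
eta_ith = (701 / 1713.0564) * 100 = 40.92%


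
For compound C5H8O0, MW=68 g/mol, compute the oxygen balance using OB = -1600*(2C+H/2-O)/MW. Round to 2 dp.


OB = -1600 * (2C + H/2 - O) / MW
Inner = 2*5 + 8/2 - 0 = 14.00
OB = -1600 * 14.00 / 68 = -329.41%


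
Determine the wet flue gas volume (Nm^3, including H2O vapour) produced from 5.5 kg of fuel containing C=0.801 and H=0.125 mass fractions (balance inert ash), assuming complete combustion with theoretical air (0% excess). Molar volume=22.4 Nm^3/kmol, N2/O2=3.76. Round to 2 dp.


Per kg fuel: CO2 = (C/12 kmol)*22.4 = (0.801/12)*22.4 = 1.49520 Nm^3
Per kg fuel: H2O = (H/2 kmol)*22.4 = (0.125/2)*22.4 = 1.40000 Nm^3
O2 needed per kg fuel = C/12 + H/4 = 0.801/12 + 0.125/4 = 0.09800000 kmol
Per kg fuel: N2 = O2*3.76*22.4 = 0.09800000*3.76*22.4 = 8.25395 Nm^3
Total per kg = 1.49520 + 1.40000 + 8.25395 = 11.14915 Nm^3
Total = 11.14915 * 5.5 = 61.32 Nm^3


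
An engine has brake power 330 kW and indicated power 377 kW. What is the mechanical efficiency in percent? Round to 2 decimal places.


eta_mech = (BP / IP) * 100
Ratio = 330 / 377 = 0.8753
eta_mech = 0.8753 * 100 = 87.53%


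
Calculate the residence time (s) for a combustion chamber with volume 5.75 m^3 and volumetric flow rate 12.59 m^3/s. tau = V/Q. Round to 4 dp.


tau = V / Q_flow
tau = 5.75 / 12.59 = 0.4567 s


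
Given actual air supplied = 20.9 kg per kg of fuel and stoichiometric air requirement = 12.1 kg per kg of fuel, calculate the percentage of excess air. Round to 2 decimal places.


Excess air = actual - stoichiometric = 20.9 - 12.1 = 8.80 kg/kg fuel
Excess air % = (excess / stoich) * 100 = (8.80 / 12.1) * 100 = 72.73%


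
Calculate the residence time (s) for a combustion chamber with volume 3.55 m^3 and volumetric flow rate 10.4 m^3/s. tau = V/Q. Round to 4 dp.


tau = V / Q_flow
tau = 3.55 / 10.4 = 0.3413 s


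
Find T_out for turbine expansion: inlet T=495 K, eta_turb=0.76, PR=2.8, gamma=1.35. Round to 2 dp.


T_out = T_in * (1 - eta * (1 - PR^(-(gamma-1)/gamma)))
Exponent = -(1.35-1)/1.35 = -0.25925926
PR^exp = 2.8^(-0.25925926) = 0.76572026
Factor = 1 - 0.76*(1 - 0.76572026) = 0.82194740
T_out = 495 * 0.82194740 = 406.86 K


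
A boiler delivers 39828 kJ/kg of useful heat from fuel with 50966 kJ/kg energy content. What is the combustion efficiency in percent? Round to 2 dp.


Efficiency = (Q_useful / Q_fuel) * 100
Efficiency = (39828 / 50966) * 100
Efficiency = 0.7815 * 100 = 78.15%


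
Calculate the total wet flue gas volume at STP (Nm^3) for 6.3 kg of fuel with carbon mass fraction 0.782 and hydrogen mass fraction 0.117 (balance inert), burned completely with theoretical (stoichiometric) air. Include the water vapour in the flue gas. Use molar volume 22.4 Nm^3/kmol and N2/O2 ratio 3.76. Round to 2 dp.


Per kg fuel: CO2 = (C/12 kmol)*22.4 = (0.782/12)*22.4 = 1.45973 Nm^3
Per kg fuel: H2O = (H/2 kmol)*22.4 = (0.117/2)*22.4 = 1.31040 Nm^3
O2 needed per kg fuel = C/12 + H/4 = 0.782/12 + 0.117/4 = 0.09441667 kmol
Per kg fuel: N2 = O2*3.76*22.4 = 0.09441667*3.76*22.4 = 7.95215 Nm^3
Total per kg = 1.45973 + 1.31040 + 7.95215 = 10.72228 Nm^3
Total = 10.72228 * 6.3 = 67.55 Nm^3


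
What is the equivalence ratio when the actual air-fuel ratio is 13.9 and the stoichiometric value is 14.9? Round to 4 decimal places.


phi = AFR_stoich / AFR_actual
phi = 14.9 / 13.9 = 1.0719


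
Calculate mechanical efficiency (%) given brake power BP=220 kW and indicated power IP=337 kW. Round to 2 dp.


eta_mech = (BP / IP) * 100
Ratio = 220 / 337 = 0.6528
eta_mech = 0.6528 * 100 = 65.28%


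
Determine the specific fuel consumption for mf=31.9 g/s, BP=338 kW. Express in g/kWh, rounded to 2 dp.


SFC = (mf / BP) * 3600
Rate = 31.9 / 338 = 0.094379 g/(s*kW)
SFC = 0.094379 * 3600 = 339.76 g/kWh


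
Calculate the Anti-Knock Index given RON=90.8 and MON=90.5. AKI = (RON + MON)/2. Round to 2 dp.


AKI = (RON + MON) / 2
AKI = (90.8 + 90.5) / 2
AKI = 181.3 / 2 = 90.65


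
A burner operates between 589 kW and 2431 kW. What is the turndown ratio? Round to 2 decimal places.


TDR = Q_max / Q_min
TDR = 2431 / 589 = 4.13


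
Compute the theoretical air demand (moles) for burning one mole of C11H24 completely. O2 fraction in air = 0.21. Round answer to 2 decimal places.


Balanced combustion: C11H24 + 17 O2 -> 11 CO2 + 12 H2O
O2 needed = C + H/4 = 11 + 24/4 = 17.00 moles
Air moles = O2 / 0.21 = 17.00 / 0.21 = 80.95 moles air


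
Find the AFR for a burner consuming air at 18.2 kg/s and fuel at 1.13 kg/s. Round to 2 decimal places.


AFR = m_air / m_fuel
AFR = 18.2 / 1.13 = 16.11


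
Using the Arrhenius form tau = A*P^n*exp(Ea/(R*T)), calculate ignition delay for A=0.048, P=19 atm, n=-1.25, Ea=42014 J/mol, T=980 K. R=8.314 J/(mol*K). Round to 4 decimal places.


tau = A * P^n * exp(Ea/(R*T))
P^n = 19^(-1.25) = 0.02520914
Ea/(R*T) = 42014/(8.314*980) = 5.156535
exp(Ea/(R*T)) = 173.561949
tau = 0.048 * 0.02520914 * 173.561949 = 0.2100 ms


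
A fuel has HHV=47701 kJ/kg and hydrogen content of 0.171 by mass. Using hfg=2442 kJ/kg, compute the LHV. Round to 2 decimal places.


LHV = HHV - hfg * 9 * H
Water correction = 2442 * 9 * 0.171 = 3758.238 kJ/kg
LHV = 47701 - 3758.238 = 43942.76 kJ/kg


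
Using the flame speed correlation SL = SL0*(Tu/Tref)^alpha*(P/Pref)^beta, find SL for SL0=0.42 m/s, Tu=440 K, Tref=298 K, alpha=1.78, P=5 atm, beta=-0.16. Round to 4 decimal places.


SL = SL0 * (Tu/Tref)^alpha * (P/Pref)^beta
T ratio = 440/298 = 1.47651007
(T ratio)^alpha = 1.47651007^1.78 = 2.000971
(P/Pref)^beta = 5^(-0.16) = 0.772974
SL = 0.42 * 2.000971 * 0.772974 = 0.6496 m/s


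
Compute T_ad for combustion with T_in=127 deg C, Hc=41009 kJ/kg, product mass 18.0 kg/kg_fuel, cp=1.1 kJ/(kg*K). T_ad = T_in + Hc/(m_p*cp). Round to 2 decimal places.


T_ad = T_in + Hc / (m_p * cp)
Denominator = 18.0 * 1.1 = 19.8000
Temperature rise = 41009 / 19.8000 = 2071.16 K
T_ad = 127 + 2071.16 = 2198.16 deg C


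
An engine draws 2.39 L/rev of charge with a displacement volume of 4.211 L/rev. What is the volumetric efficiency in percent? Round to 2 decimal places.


eta_v = (V_actual / V_disp) * 100
Ratio = 2.39 / 4.211 = 0.5676
eta_v = 0.5676 * 100 = 56.76%


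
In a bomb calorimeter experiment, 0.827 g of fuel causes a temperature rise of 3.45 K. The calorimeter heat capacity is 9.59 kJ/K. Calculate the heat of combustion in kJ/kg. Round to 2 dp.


Hc = C_cal * delta_T / m_fuel
Q_released = 9.59 * 3.45 = 33.0855 kJ
m_fuel = 0.827 g = 0.827/1000 kg = 0.000827 kg
Hc = 33.0855 / 0.000827 = 40006.65 kJ/kg


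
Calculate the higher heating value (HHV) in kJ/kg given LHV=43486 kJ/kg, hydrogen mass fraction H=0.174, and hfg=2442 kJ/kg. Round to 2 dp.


HHV = LHV + hfg * 9 * H
Water addition = 2442 * 9 * 0.174 = 3824.172 kJ/kg
HHV = 43486 + 3824.172 = 47310.17 kJ/kg


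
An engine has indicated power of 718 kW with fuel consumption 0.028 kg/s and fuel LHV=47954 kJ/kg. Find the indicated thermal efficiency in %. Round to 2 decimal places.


eta_ith = (IP / (mf * LHV)) * 100
Denominator = 0.028 * 47954 = 1342.7120 kW
eta_ith = (718 / 1342.7120) * 100 = 53.47%


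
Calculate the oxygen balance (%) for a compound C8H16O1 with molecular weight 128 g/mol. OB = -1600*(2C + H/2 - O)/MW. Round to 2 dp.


OB = -1600 * (2C + H/2 - O) / MW
Inner = 2*8 + 16/2 - 1 = 23.00
OB = -1600 * 23.00 / 128 = -287.50%


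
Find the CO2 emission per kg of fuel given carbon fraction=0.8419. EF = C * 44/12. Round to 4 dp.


EF = C_frac * (M_CO2 / M_C)
EF = 0.8419 * (44/12)
EF = 0.8419 * 3.666667 = 3.0870 kg_CO2/kg_fuel


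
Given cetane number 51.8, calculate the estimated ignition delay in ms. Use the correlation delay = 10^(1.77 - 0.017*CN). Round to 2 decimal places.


delay = 10^(1.77 - 0.017*CN)
Exponent = 1.77 - 0.017*51.8 = 0.8894
delay = 10^0.8894 = 7.75 ms


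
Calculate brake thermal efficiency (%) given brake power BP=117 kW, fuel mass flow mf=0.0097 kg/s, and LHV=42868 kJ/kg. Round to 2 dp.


eta_BTE = (BP / (mf * LHV)) * 100
Denominator = 0.0097 * 42868 = 415.8196 kW
eta_BTE = (117 / 415.8196) * 100 = 28.14%


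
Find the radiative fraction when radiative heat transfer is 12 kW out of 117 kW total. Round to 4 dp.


f_rad = Q_rad / Q_total
f_rad = 12 / 117 = 0.1026


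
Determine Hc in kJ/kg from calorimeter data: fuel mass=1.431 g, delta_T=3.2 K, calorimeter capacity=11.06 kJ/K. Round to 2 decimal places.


Hc = C_cal * delta_T / m_fuel
Q_released = 11.06 * 3.2 = 35.3920 kJ
m_fuel = 1.431 g = 1.431/1000 kg = 0.001431 kg
Hc = 35.3920 / 0.001431 = 24732.35 kJ/kg


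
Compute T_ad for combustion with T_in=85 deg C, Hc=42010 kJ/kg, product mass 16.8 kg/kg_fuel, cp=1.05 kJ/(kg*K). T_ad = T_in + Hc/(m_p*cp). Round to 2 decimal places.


T_ad = T_in + Hc / (m_p * cp)
Denominator = 16.8 * 1.05 = 17.6400
Temperature rise = 42010 / 17.6400 = 2381.52 K
T_ad = 85 + 2381.52 = 2466.52 deg C
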